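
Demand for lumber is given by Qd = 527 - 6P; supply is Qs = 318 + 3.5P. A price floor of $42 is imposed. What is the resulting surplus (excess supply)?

Equilibrium price would be P* = 22, so the floor at 42 binds.
At P = 42: Qd = 275, Qs = 465.
Surplus = 465 − 275 = 190.

Surplus = 190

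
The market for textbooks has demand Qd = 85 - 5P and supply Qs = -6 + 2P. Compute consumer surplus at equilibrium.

Consumer surplus = 40

Equilibrium: 85 - 5P = -6 + 2P gives P* = 13, Q* = 20.
Demand choke price (Qd = 0): P = 17.
CS = ½(17 − 13)(20) = 40.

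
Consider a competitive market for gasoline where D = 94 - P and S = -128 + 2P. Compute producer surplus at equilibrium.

Producer surplus = 100

Equilibrium: 94 - P = -128 + 2P gives P* = 74, Q* = 20.
Supply starts at P = 64 (where S = 0).
PS = ½(74 − 64)(20) = 100.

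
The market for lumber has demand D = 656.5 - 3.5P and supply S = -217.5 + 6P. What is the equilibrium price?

P* = 92

Set D = S: 656.5 - 3.5P = -217.5 + 6P.
874 = 9.5P, so P* = 92.
Q* = 656.5 − 3.5(92) = 334.5.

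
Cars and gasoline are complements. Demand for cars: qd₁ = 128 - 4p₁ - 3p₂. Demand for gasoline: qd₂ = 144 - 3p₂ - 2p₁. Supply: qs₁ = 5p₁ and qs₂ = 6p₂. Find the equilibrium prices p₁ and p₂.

Market 1: 128 - 4p₁ - 3p₂ = 5p₁ → 9p₁ + 3p₂ = 128.
Market 2: 9p₂ + 2p₁ = 144.
Eliminating p₂: 9×(1) − 3×(2) gives 75p₁ = 720, so p₁ = 9.6.
Back-substitute into (2): p₂ = (144 − 2×9.6) / 9 = 208/15.

p₁ = 9.6, p₂ = 208/15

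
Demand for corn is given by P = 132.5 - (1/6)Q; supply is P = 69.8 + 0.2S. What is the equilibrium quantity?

Q* = 171

Set the two price expressions equal: 132.5 - (1/6)Q = 69.8 + 0.2Q.
62.7 = (11/30)Q, so Q* = 171.
P* = 132.5 − (1/6)(171) = 104.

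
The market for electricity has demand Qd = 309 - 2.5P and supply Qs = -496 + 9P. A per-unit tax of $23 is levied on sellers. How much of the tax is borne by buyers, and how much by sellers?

Buyers bear $18, sellers bear $5

Pre-tax equilibrium: P* = 70, Q* = 134.
Tax on sellers shifts supply to Qs = -496 + 9(P − 23) = -703 + 9P.
309 - 2.5P = -703 + 9P gives buyer price Pb = 88; sellers receive Ps = 88 − 23 = 65.
New quantity: Q = 309 − 2.5(88) = 89.
Buyer burden = 88 − 70 = 18; seller burden = 70 − 65 = 5.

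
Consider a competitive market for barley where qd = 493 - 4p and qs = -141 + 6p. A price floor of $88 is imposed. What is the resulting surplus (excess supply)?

Equilibrium price would be p* = 63.4, so the floor at 88 binds.
At p = 88: qd = 141, qs = 387.
Surplus = 387 − 141 = 246.

Surplus = 246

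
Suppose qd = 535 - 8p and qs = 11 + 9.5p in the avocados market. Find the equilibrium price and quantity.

Set qd = qs: 535 - 8p = 11 + 9.5p.
524 = 17.5p, so p* = 1048/35.
q* = 535 − 8(1048/35) = 10341/35.

p* = 1048/35, q* = 10341/35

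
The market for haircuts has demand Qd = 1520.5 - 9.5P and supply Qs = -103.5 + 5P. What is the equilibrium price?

P* = 112

Set Qd = Qs: 1520.5 - 9.5P = -103.5 + 5P.
1624 = 14.5P, so P* = 112.
Q* = 1520.5 − 9.5(112) = 456.5.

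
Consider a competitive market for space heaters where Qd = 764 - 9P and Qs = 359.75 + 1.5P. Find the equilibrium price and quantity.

Set Qd = Qs: 764 - 9P = 359.75 + 1.5P.
404.25 = 10.5P, so P* = 38.5.
Q* = 764 − 9(38.5) = 417.5.

P* = 38.5, Q* = 417.5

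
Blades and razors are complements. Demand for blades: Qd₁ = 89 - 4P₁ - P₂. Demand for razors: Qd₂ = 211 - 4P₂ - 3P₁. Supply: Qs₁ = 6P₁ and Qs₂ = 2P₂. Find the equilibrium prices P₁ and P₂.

P₁ = 17/3, P₂ = 97/3

Market 1: 89 - 4P₁ - P₂ = 6P₁ → 10P₁ + P₂ = 89.
Market 2: 6P₂ + 3P₁ = 211.
Eliminating P₂: 6×(1) − 1×(2) gives 57P₁ = 323, so P₁ = 17/3.
Back-substitute into (2): P₂ = (211 − 3×17/3) / 6 = 97/3.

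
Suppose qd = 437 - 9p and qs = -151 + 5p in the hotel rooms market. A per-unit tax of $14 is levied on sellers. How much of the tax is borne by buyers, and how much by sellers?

Buyers bear $5, sellers bear $9

Pre-tax equilibrium: p* = 42, q* = 59.
Tax on sellers shifts supply to qs = -151 + 5(p − 14) = -221 + 5p.
437 - 9p = -221 + 5p gives buyer price pb = 47; sellers receive ps = 47 − 14 = 33.
New quantity: q = 437 − 9(47) = 14.
Buyer burden = 47 − 42 = 5; seller burden = 42 − 33 = 9.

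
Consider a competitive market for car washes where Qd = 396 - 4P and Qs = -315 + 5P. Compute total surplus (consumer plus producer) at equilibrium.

Total surplus = 1440

Equilibrium: 396 - 4P = -315 + 5P gives P* = 79, Q* = 80.
Demand choke price: P = 99; supply starts at P = 63.
CS = ½(99 − 79)(80) = 800; PS = ½(79 − 63)(80) = 640.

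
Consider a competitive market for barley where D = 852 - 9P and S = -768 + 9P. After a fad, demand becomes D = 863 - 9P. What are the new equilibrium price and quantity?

P' = 1631/18, Q' = 47.5

Original equilibrium: P* = 90, Q* = 42.
New equilibrium: 863 - 9P = -768 + 9P, so 1631 = 18P and P' = 1631/18; Q' = 863 − 9(1631/18) = 47.5.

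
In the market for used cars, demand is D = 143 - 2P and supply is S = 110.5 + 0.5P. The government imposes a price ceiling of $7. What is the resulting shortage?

Equilibrium price would be P* = 13, so the ceiling at 7 binds.
At P = 7: D = 143 − 2(7) = 129, S = 110.5 + 0.5(7) = 114.
Shortage = 129 − 114 = 15.

Shortage = 15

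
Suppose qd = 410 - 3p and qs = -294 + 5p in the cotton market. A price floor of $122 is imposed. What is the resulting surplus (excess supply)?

Surplus = 272

Equilibrium price would be p* = 88, so the floor at 122 binds.
At p = 122: qd = 44, qs = 316.
Surplus = 316 − 44 = 272.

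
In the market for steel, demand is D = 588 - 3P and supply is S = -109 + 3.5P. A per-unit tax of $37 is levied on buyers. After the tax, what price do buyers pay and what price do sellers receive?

Buyers pay 1653/13, sellers receive 1172/13

Pre-tax equilibrium: P* = 1394/13, Q* = 3462/13.
Tax on buyers shifts demand to D = 588 − 3(P + 37) = 477 - 3P.
477 - 3P = -109 + 3.5P gives seller price Ps = 1172/13; buyers pay Pb = 1172/13 + 37 = 1653/13.
New quantity: Q = 588 − 3(1653/13) = 2685/13.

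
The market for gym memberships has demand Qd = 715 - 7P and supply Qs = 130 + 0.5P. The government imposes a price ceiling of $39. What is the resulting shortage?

Shortage = 292.5

Equilibrium price would be P* = 78, so the ceiling at 39 binds.
At P = 39: Qd = 715 − 7(39) = 442, Qs = 130 + 0.5(39) = 149.5.
Shortage = 442 − 149.5 = 292.5.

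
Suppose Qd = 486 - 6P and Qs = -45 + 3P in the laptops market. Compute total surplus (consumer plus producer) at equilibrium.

Equilibrium: 486 - 6P = -45 + 3P gives P* = 59, Q* = 132.
Demand choke price: P = 81; supply starts at P = 15.
CS = ½(81 − 59)(132) = 1452; PS = ½(59 − 15)(132) = 2904.

Total surplus = 4356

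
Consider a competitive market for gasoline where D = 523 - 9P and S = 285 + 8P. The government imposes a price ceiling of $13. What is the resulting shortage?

Shortage = 17

Equilibrium price would be P* = 14, so the ceiling at 13 binds.
At P = 13: D = 523 − 9(13) = 406, S = 285 + 8(13) = 389.
Shortage = 406 − 389 = 17.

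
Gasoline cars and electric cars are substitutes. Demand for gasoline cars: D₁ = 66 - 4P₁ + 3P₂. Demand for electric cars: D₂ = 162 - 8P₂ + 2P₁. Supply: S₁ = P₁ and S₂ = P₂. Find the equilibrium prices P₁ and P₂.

P₁ = 360/13, P₂ = 314/13

Market 1: 66 - 4P₁ + 3P₂ = P₁ → 5P₁ - 3P₂ = 66.
Market 2: 9P₂ - 2P₁ = 162.
Eliminating P₂: 9×(1) + 3×(2) gives 39P₁ = 1080, so P₁ = 360/13.
Back-substitute into (2): P₂ = (162 + 2×360/13) / 9 = 314/13.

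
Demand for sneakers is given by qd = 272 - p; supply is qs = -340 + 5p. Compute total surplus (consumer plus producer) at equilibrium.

Equilibrium: 272 - p = -340 + 5p gives p* = 102, q* = 170.
Demand choke price: p = 272; supply starts at p = 68.
CS = ½(272 − 102)(170) = 14450; PS = ½(102 − 68)(170) = 2890.

Total surplus = 17340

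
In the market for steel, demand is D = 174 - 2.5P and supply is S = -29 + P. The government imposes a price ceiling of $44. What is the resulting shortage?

Equilibrium price would be P* = 58, so the ceiling at 44 binds.
At P = 44: D = 174 − 2.5(44) = 64, S = -29 + 1(44) = 15.
Shortage = 64 − 15 = 49.

Shortage = 49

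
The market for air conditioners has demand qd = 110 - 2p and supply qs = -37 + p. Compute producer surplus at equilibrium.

Producer surplus = 72

Equilibrium: 110 - 2p = -37 + p gives p* = 49, q* = 12.
Supply starts at p = 37 (where qs = 0).
PS = ½(49 − 37)(12) = 72.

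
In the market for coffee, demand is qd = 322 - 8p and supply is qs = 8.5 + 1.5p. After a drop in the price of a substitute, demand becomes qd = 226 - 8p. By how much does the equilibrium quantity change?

Δq = -288/19

Original equilibrium: p* = 33, q* = 58.
New equilibrium: 226 - 8p = 8.5 + 1.5p, so 217.5 = 9.5p and p' = 435/19; q' = 226 − 8(435/19) = 814/19.
Change in quantity: 814/19 − 58 = -288/19.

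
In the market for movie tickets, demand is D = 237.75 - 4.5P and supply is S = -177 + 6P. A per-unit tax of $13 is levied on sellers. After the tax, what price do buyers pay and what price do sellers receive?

Pre-tax equilibrium: P* = 39.5, Q* = 60.
Tax on sellers shifts supply to S = -177 + 6(P − 13) = -255 + 6P.
237.75 - 4.5P = -255 + 6P gives buyer price Pb = 657/14; sellers receive Ps = 657/14 − 13 = 475/14.
New quantity: Q = 237.75 − 4.5(657/14) = 186/7.

Buyers pay 657/14, sellers receive 475/14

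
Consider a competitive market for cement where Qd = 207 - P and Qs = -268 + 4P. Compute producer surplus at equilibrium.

Equilibrium: 207 - P = -268 + 4P gives P* = 95, Q* = 112.
Supply starts at P = 67 (where Qs = 0).
PS = ½(95 − 67)(112) = 1568.

Producer surplus = 1568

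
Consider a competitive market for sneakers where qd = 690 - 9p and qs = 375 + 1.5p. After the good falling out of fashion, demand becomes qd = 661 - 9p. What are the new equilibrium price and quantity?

Original equilibrium: p* = 30, q* = 420.
New equilibrium: 661 - 9p = 375 + 1.5p, so 286 = 10.5p and p' = 572/21; q' = 661 − 9(572/21) = 2911/7.

p' = 572/21, q' = 2911/7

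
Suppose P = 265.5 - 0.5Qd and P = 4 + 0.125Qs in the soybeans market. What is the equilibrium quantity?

Q* = 418.4

Set the two price expressions equal: 265.5 - 0.5Q = 4 + 0.125Q.
261.5 = 0.625Q, so Q* = 418.4.
P* = 265.5 − (0.5)(418.4) = 56.3.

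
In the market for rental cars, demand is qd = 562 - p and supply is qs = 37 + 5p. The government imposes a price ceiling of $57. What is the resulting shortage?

Shortage = 183

Equilibrium price would be p* = 87.5, so the ceiling at 57 binds.
At p = 57: qd = 562 − 1(57) = 505, qs = 37 + 5(57) = 322.
Shortage = 505 − 322 = 183.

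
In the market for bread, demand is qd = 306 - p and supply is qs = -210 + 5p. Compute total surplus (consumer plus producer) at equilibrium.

Equilibrium: 306 - p = -210 + 5p gives p* = 86, q* = 220.
Demand choke price: p = 306; supply starts at p = 42.
CS = ½(306 − 86)(220) = 24200; PS = ½(86 − 42)(220) = 4840.

Total surplus = 29040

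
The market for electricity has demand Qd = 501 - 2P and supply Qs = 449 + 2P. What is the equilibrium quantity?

Set Qd = Qs: 501 - 2P = 449 + 2P.
52 = 4P, so P* = 13.
Q* = 501 − 2(13) = 475.

Q* = 475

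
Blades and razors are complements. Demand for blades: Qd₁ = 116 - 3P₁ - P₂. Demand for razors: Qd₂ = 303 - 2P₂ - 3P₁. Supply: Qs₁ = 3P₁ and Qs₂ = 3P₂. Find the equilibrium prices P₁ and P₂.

Market 1: 116 - 3P₁ - P₂ = 3P₁ → 6P₁ + P₂ = 116.
Market 2: 5P₂ + 3P₁ = 303.
Eliminating P₂: 5×(1) − 1×(2) gives 27P₁ = 277, so P₁ = 277/27.
Back-substitute into (2): P₂ = (303 − 3×277/27) / 5 = 490/9.

P₁ = 277/27, P₂ = 490/9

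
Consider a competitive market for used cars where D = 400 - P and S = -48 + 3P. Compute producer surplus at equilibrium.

Producer surplus = 13824

Equilibrium: 400 - P = -48 + 3P gives P* = 112, Q* = 288.
Supply starts at P = 16 (where S = 0).
PS = ½(112 − 16)(288) = 13824.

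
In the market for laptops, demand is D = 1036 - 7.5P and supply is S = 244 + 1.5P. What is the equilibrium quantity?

Q* = 376

Set D = S: 1036 - 7.5P = 244 + 1.5P.
792 = 9P, so P* = 88.
Q* = 1036 − 7.5(88) = 376.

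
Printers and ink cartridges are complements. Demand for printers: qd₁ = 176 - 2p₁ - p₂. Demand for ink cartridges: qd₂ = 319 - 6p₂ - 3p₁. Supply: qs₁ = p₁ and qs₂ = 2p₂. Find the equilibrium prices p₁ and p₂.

p₁ = 363/7, p₂ = 143/7

Market 1: 176 - 2p₁ - p₂ = p₁ → 3p₁ + p₂ = 176.
Market 2: 8p₂ + 3p₁ = 319.
Eliminating p₂: 8×(1) − 1×(2) gives 21p₁ = 1089, so p₁ = 363/7.
Back-substitute into (2): p₂ = (319 − 3×363/7) / 8 = 143/7.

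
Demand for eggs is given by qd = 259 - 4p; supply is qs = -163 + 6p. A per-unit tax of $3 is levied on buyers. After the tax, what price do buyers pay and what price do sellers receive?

Pre-tax equilibrium: p* = 42.2, q* = 90.2.
Tax on buyers shifts demand to qd = 259 − 4(p + 3) = 247 - 4p.
247 - 4p = -163 + 6p gives seller price ps = 41; buyers pay pb = 41 + 3 = 44.
New quantity: q = 259 − 4(44) = 83.

Buyers pay $44, sellers receive $41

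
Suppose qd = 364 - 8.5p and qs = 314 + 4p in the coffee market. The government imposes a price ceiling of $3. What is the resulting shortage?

Shortage = 12.5

Equilibrium price would be p* = 4, so the ceiling at 3 binds.
At p = 3: qd = 364 − 8.5(3) = 338.5, qs = 314 + 4(3) = 326.
Shortage = 338.5 − 326 = 12.5.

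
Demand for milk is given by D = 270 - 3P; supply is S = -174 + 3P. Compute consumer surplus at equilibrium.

Consumer surplus = 384

Equilibrium: 270 - 3P = -174 + 3P gives P* = 74, Q* = 48.
Demand choke price (D = 0): P = 90.
CS = ½(90 − 74)(48) = 384.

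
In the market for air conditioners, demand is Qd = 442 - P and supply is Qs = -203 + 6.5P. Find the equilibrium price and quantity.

Set Qd = Qs: 442 - P = -203 + 6.5P.
645 = 7.5P, so P* = 86.
Q* = 442 − 1(86) = 356.

P* = 86, Q* = 356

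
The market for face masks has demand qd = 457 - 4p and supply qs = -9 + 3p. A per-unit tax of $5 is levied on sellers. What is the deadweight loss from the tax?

Pre-tax equilibrium: p* = 466/7, q* = 1335/7.
Tax on sellers shifts supply to qs = -9 + 3(p − 5) = -24 + 3p.
457 - 4p = -24 + 3p gives buyer price pb = 481/7; sellers receive ps = 481/7 − 5 = 446/7.
New quantity: q = 457 − 4(481/7) = 1275/7.
DWL = ½ × 5 × (1335/7 − 1275/7) = 150/7.

Deadweight loss = 150/7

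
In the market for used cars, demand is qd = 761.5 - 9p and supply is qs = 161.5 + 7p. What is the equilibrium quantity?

q* = 424

Set qd = qs: 761.5 - 9p = 161.5 + 7p.
600 = 16p, so p* = 37.5.
q* = 761.5 − 9(37.5) = 424.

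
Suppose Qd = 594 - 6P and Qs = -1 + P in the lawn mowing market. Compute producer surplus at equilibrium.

Equilibrium: 594 - 6P = -1 + P gives P* = 85, Q* = 84.
Supply starts at P = 1 (where Qs = 0).
PS = ½(85 − 1)(84) = 3528.

Producer surplus = 3528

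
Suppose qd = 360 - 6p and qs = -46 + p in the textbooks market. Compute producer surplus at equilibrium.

Producer surplus = 72

Equilibrium: 360 - 6p = -46 + p gives p* = 58, q* = 12.
Supply starts at p = 46 (where qs = 0).
PS = ½(58 − 46)(12) = 72.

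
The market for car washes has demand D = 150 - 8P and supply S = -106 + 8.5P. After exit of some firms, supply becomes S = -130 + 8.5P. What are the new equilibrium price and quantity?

P' = 560/33, Q' = 470/33

Original equilibrium: P* = 512/33, Q* = 854/33.
New equilibrium: 150 - 8P = -130 + 8.5P, so 280 = 16.5P and P' = 560/33; Q' = 150 − 8(560/33) = 470/33.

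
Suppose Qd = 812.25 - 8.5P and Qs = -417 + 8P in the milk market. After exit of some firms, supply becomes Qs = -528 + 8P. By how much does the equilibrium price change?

ΔP = 74/11

Original equilibrium: P* = 74.5, Q* = 179.
New equilibrium: 812.25 - 8.5P = -528 + 8P, so 1340.25 = 16.5P and P' = 1787/22; Q' = 812.25 − 8.5(1787/22) = 1340/11.
Change in price: 1787/22 − 74.5 = 74/11.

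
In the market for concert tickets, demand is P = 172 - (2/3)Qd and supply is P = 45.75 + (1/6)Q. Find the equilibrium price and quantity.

Set the two price expressions equal: 172 - (2/3)Q = 45.75 + (1/6)Q.
126.25 = (5/6)Q, so Q* = 151.5.
P* = 172 − (2/3)(151.5) = 71.

P* = 71, Q* = 151.5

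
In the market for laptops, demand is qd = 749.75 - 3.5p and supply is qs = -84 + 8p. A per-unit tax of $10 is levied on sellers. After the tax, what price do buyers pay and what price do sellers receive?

Buyers pay 3655/46, sellers receive 3195/46

Pre-tax equilibrium: p* = 72.5, q* = 496.
Tax on sellers shifts supply to qs = -84 + 8(p − 10) = -164 + 8p.
749.75 - 3.5p = -164 + 8p gives buyer price pb = 3655/46; sellers receive ps = 3655/46 − 10 = 3195/46.
New quantity: q = 749.75 − 3.5(3655/46) = 10848/23.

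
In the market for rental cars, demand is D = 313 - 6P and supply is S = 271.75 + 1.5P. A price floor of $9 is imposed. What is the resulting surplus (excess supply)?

Equilibrium price would be P* = 5.5, so the floor at 9 binds.
At P = 9: D = 259, S = 285.25.
Surplus = 285.25 − 259 = 26.25.

Surplus = 26.25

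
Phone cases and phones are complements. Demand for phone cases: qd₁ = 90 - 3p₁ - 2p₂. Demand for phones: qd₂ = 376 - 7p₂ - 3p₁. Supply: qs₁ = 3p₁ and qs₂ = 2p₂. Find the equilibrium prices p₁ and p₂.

Market 1: 90 - 3p₁ - 2p₂ = 3p₁ → 6p₁ + 2p₂ = 90.
Market 2: 9p₂ + 3p₁ = 376.
Eliminating p₂: 9×(1) − 2×(2) gives 48p₁ = 58, so p₁ = 29/24.
Back-substitute into (2): p₂ = (376 − 3×29/24) / 9 = 41.375.

p₁ = 29/24, p₂ = 41.375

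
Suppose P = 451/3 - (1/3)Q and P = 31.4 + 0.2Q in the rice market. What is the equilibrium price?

P* = 76

Set the two price expressions equal: 451/3 - (1/3)Q = 31.4 + 0.2Q.
1784/15 = (8/15)Q, so Q* = 223.
P* = 451/3 − (1/3)(223) = 76.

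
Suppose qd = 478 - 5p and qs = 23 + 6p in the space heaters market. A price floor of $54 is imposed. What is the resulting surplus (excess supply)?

Surplus = 139

Equilibrium price would be p* = 455/11, so the floor at 54 binds.
At p = 54: qd = 208, qs = 347.
Surplus = 347 − 208 = 139.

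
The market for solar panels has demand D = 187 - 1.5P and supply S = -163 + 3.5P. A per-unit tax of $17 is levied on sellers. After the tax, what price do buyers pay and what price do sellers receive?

Buyers pay $81.9, sellers receive $64.9

Pre-tax equilibrium: P* = 70, Q* = 82.
Tax on sellers shifts supply to S = -163 + 3.5(P − 17) = -222.5 + 3.5P.
187 - 1.5P = -222.5 + 3.5P gives buyer price Pb = 81.9; sellers receive Ps = 81.9 − 17 = 64.9.
New quantity: Q = 187 − 1.5(81.9) = 64.15.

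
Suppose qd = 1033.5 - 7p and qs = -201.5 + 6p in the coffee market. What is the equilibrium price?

p* = 95

Set qd = qs: 1033.5 - 7p = -201.5 + 6p.
1235 = 13p, so p* = 95.
q* = 1033.5 − 7(95) = 368.5.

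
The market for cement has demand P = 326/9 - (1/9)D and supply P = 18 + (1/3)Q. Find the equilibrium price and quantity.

P* = 95/3, Q* = 41

Set the two price expressions equal: 326/9 - (1/9)Q = 18 + (1/3)Q.
164/9 = (4/9)Q, so Q* = 41.
P* = 326/9 − (1/9)(41) = 95/3.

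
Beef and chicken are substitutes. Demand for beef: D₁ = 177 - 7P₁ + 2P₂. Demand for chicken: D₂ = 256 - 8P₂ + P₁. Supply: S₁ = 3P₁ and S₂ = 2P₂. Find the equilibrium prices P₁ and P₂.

P₁ = 163/7, P₂ = 391/14

Market 1: 177 - 7P₁ + 2P₂ = 3P₁ → 10P₁ - 2P₂ = 177.
Market 2: 10P₂ - P₁ = 256.
Eliminating P₂: 10×(1) + 2×(2) gives 98P₁ = 2282, so P₁ = 163/7.
Back-substitute into (2): P₂ = (256 + 1×163/7) / 10 = 391/14.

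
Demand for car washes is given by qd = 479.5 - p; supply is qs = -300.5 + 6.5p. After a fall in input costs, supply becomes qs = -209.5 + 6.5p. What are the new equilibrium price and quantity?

Original equilibrium: p* = 104, q* = 375.5.
New equilibrium: 479.5 - p = -209.5 + 6.5p, so 689 = 7.5p and p' = 1378/15; q' = 479.5 − 1(1378/15) = 11629/30.

p' = 1378/15, q' = 11629/30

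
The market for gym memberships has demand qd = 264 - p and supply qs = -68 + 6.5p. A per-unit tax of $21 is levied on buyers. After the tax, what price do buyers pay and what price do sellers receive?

Pre-tax equilibrium: p* = 664/15, q* = 3296/15.
Tax on buyers shifts demand to qd = 264 − 1(p + 21) = 243 - p.
243 - p = -68 + 6.5p gives seller price ps = 622/15; buyers pay pb = 622/15 + 21 = 937/15.
New quantity: q = 264 − 1(937/15) = 3023/15.

Buyers pay 937/15, sellers receive 622/15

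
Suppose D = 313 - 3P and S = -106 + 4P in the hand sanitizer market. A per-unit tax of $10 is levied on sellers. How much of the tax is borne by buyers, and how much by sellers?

Buyers bear 40/7, sellers bear 30/7

Pre-tax equilibrium: P* = 419/7, Q* = 934/7.
Tax on sellers shifts supply to S = -106 + 4(P − 10) = -146 + 4P.
313 - 3P = -146 + 4P gives buyer price Pb = 459/7; sellers receive Ps = 459/7 − 10 = 389/7.
New quantity: Q = 313 − 3(459/7) = 814/7.
Buyer burden = 459/7 − 419/7 = 40/7; seller burden = 419/7 − 389/7 = 30/7.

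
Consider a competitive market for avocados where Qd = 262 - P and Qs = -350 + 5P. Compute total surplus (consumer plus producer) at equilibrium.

Total surplus = 15360

Equilibrium: 262 - P = -350 + 5P gives P* = 102, Q* = 160.
Demand choke price: P = 262; supply starts at P = 70.
CS = ½(262 − 102)(160) = 12800; PS = ½(102 − 70)(160) = 2560.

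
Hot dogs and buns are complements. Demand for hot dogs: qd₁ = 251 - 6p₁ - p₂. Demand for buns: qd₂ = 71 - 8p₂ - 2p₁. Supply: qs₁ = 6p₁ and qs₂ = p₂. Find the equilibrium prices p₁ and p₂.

p₁ = 1094/53, p₂ = 175/53

Market 1: 251 - 6p₁ - p₂ = 6p₁ → 12p₁ + p₂ = 251.
Market 2: 9p₂ + 2p₁ = 71.
Eliminating p₂: 9×(1) − 1×(2) gives 106p₁ = 2188, so p₁ = 1094/53.
Back-substitute into (2): p₂ = (71 − 2×1094/53) / 9 = 175/53.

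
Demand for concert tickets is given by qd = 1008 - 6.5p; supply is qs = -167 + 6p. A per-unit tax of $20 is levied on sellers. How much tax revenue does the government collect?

Pre-tax equilibrium: p* = 94, q* = 397.
Tax on sellers shifts supply to qs = -167 + 6(p − 20) = -287 + 6p.
1008 - 6.5p = -287 + 6p gives buyer price pb = 103.6; sellers receive ps = 103.6 − 20 = 83.6.
New quantity: q = 1008 − 6.5(103.6) = 334.6.
Revenue = 20 × 334.6 = 6692.

Tax revenue = 6692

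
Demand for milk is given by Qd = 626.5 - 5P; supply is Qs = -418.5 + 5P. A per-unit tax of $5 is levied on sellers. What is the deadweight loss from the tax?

Pre-tax equilibrium: P* = 104.5, Q* = 104.
Tax on sellers shifts supply to Qs = -418.5 + 5(P − 5) = -443.5 + 5P.
626.5 - 5P = -443.5 + 5P gives buyer price Pb = 107; sellers receive Ps = 107 − 5 = 102.
New quantity: Q = 626.5 − 5(107) = 91.5.
DWL = ½ × 5 × (104 − 91.5) = 31.25.

Deadweight loss = 31.25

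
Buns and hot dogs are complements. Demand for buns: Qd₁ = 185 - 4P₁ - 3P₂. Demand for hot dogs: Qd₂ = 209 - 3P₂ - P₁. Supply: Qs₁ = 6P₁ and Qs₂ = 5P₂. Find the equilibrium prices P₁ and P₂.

Market 1: 185 - 4P₁ - 3P₂ = 6P₁ → 10P₁ + 3P₂ = 185.
Market 2: 8P₂ + P₁ = 209.
Eliminating P₂: 8×(1) − 3×(2) gives 77P₁ = 853, so P₁ = 853/77.
Back-substitute into (2): P₂ = (209 − 1×853/77) / 8 = 1905/77.

P₁ = 853/77, P₂ = 1905/77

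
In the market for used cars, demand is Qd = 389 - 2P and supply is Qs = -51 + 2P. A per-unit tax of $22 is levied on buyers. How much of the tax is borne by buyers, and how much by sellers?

Buyers bear $11, sellers bear $11

Pre-tax equilibrium: P* = 110, Q* = 169.
Tax on buyers shifts demand to Qd = 389 − 2(P + 22) = 345 - 2P.
345 - 2P = -51 + 2P gives seller price Ps = 99; buyers pay Pb = 99 + 22 = 121.
New quantity: Q = 389 − 2(121) = 147.
Buyer burden = 121 − 110 = 11; seller burden = 110 − 99 = 11.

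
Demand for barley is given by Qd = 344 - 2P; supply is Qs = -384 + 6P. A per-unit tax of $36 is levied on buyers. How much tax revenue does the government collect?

Pre-tax equilibrium: P* = 91, Q* = 162.
Tax on buyers shifts demand to Qd = 344 − 2(P + 36) = 272 - 2P.
272 - 2P = -384 + 6P gives seller price Ps = 82; buyers pay Pb = 82 + 36 = 118.
New quantity: Q = 344 − 2(118) = 108.
Revenue = 36 × 108 = 3888.

Tax revenue = 3888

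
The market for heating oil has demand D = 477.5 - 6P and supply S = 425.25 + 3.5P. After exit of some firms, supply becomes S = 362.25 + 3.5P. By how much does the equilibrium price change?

Original equilibrium: P* = 5.5, Q* = 444.5.
New equilibrium: 477.5 - 6P = 362.25 + 3.5P, so 115.25 = 9.5P and P' = 461/38; Q' = 477.5 − 6(461/38) = 15379/38.
Change in price: 461/38 − 5.5 = 126/19.

ΔP = 126/19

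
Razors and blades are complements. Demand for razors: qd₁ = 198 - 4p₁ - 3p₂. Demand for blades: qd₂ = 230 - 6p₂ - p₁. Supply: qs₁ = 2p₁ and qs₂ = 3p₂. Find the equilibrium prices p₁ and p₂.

Market 1: 198 - 4p₁ - 3p₂ = 2p₁ → 6p₁ + 3p₂ = 198.
Market 2: 9p₂ + p₁ = 230.
Eliminating p₂: 9×(1) − 3×(2) gives 51p₁ = 1092, so p₁ = 364/17.
Back-substitute into (2): p₂ = (230 − 1×364/17) / 9 = 394/17.

p₁ = 364/17, p₂ = 394/17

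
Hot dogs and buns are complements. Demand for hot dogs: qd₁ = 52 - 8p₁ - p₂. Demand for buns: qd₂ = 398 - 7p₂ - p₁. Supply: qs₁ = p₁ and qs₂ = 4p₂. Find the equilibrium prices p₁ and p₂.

p₁ = 87/49, p₂ = 1765/49

Market 1: 52 - 8p₁ - p₂ = p₁ → 9p₁ + p₂ = 52.
Market 2: 11p₂ + p₁ = 398.
Eliminating p₂: 11×(1) − 1×(2) gives 98p₁ = 174, so p₁ = 87/49.
Back-substitute into (2): p₂ = (398 − 1×87/49) / 11 = 1765/49.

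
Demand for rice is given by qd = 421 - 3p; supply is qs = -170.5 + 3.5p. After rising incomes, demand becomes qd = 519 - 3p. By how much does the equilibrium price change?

Original equilibrium: p* = 91, q* = 148.
New equilibrium: 519 - 3p = -170.5 + 3.5p, so 689.5 = 6.5p and p' = 1379/13; q' = 519 − 3(1379/13) = 2610/13.
Change in price: 1379/13 − 91 = 196/13.

Δp = 196/13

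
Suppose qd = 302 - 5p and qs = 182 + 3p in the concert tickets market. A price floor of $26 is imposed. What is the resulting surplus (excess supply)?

Equilibrium price would be p* = 15, so the floor at 26 binds.
At p = 26: qd = 172, qs = 260.
Surplus = 260 − 172 = 88.

Surplus = 88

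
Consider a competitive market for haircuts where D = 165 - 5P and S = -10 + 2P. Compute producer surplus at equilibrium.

Equilibrium: 165 - 5P = -10 + 2P gives P* = 25, Q* = 40.
Supply starts at P = 5 (where S = 0).
PS = ½(25 − 5)(40) = 400.

Producer surplus = 400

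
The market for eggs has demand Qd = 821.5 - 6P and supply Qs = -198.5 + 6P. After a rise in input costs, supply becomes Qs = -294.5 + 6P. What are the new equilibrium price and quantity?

P' = 93, Q' = 263.5

Original equilibrium: P* = 85, Q* = 311.5.
New equilibrium: 821.5 - 6P = -294.5 + 6P, so 1116 = 12P and P' = 93; Q' = 821.5 − 6(93) = 263.5.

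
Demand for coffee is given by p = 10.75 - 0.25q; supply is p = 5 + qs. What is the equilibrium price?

Set the two price expressions equal: 10.75 - 0.25q = 5 + q.
5.75 = 1.25q, so q* = 4.6.
p* = 10.75 − (0.25)(4.6) = 9.6.

p* = 9.6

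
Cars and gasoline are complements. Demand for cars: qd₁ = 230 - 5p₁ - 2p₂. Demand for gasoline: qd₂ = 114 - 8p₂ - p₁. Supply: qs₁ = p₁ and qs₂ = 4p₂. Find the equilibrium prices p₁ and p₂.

p₁ = 1266/35, p₂ = 227/35

Market 1: 230 - 5p₁ - 2p₂ = p₁ → 6p₁ + 2p₂ = 230.
Market 2: 12p₂ + p₁ = 114.
Eliminating p₂: 12×(1) − 2×(2) gives 70p₁ = 2532, so p₁ = 1266/35.
Back-substitute into (2): p₂ = (114 − 1×1266/35) / 12 = 227/35.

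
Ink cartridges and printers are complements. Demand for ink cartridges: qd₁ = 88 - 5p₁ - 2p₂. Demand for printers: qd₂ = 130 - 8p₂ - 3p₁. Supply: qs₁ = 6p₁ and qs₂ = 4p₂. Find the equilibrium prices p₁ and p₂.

p₁ = 398/63, p₂ = 583/63

Market 1: 88 - 5p₁ - 2p₂ = 6p₁ → 11p₁ + 2p₂ = 88.
Market 2: 12p₂ + 3p₁ = 130.
Eliminating p₂: 12×(1) − 2×(2) gives 126p₁ = 796, so p₁ = 398/63.
Back-substitute into (2): p₂ = (130 − 3×398/63) / 12 = 583/63.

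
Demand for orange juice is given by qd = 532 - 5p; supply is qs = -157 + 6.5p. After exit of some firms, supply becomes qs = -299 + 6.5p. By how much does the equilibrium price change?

Δp = 284/23

Original equilibrium: p* = 1378/23, q* = 5346/23.
New equilibrium: 532 - 5p = -299 + 6.5p, so 831 = 11.5p and p' = 1662/23; q' = 532 − 5(1662/23) = 3926/23.
Change in price: 1662/23 − 1378/23 = 284/23.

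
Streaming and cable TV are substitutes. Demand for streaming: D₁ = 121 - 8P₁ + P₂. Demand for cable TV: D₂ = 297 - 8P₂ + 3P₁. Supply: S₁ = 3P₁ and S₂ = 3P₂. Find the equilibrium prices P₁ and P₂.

Market 1: 121 - 8P₁ + P₂ = 3P₁ → 11P₁ - P₂ = 121.
Market 2: 11P₂ - 3P₁ = 297.
Eliminating P₂: 11×(1) + 1×(2) gives 118P₁ = 1628, so P₁ = 814/59.
Back-substitute into (2): P₂ = (297 + 3×814/59) / 11 = 1815/59.

P₁ = 814/59, P₂ = 1815/59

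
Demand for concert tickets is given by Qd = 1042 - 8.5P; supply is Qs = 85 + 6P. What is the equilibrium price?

P* = 66

Set Qd = Qs: 1042 - 8.5P = 85 + 6P.
957 = 14.5P, so P* = 66.
Q* = 1042 − 8.5(66) = 481.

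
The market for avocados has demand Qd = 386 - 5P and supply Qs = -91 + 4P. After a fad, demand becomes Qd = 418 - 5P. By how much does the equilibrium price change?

ΔP = 32/9

Original equilibrium: P* = 53, Q* = 121.
New equilibrium: 418 - 5P = -91 + 4P, so 509 = 9P and P' = 509/9; Q' = 418 − 5(509/9) = 1217/9.
Change in price: 509/9 − 53 = 32/9.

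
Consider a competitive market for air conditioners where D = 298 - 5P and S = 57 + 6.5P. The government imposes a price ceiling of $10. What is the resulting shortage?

Equilibrium price would be P* = 482/23, so the ceiling at 10 binds.
At P = 10: D = 298 − 5(10) = 248, S = 57 + 6.5(10) = 122.
Shortage = 248 − 122 = 126.

Shortage = 126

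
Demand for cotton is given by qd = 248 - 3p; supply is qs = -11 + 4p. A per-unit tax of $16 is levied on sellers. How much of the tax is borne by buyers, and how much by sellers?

Buyers bear 64/7, sellers bear 48/7

Pre-tax equilibrium: p* = 37, q* = 137.
Tax on sellers shifts supply to qs = -11 + 4(p − 16) = -75 + 4p.
248 - 3p = -75 + 4p gives buyer price pb = 323/7; sellers receive ps = 323/7 − 16 = 211/7.
New quantity: q = 248 − 3(323/7) = 767/7.
Buyer burden = 323/7 − 37 = 64/7; seller burden = 37 − 211/7 = 48/7.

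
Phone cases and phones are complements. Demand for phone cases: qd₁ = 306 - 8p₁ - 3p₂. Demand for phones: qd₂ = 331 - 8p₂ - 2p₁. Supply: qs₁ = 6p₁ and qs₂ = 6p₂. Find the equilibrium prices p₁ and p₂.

Market 1: 306 - 8p₁ - 3p₂ = 6p₁ → 14p₁ + 3p₂ = 306.
Market 2: 14p₂ + 2p₁ = 331.
Eliminating p₂: 14×(1) − 3×(2) gives 190p₁ = 3291, so p₁ = 3291/190.
Back-substitute into (2): p₂ = (331 − 2×3291/190) / 14 = 2011/95.

p₁ = 3291/190, p₂ = 2011/95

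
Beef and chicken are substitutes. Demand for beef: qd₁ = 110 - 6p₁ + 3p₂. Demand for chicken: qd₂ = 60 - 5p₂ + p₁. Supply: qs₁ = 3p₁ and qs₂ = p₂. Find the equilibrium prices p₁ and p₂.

p₁ = 280/17, p₂ = 650/51

Market 1: 110 - 6p₁ + 3p₂ = 3p₁ → 9p₁ - 3p₂ = 110.
Market 2: 6p₂ - p₁ = 60.
Eliminating p₂: 6×(1) + 3×(2) gives 51p₁ = 840, so p₁ = 280/17.
Back-substitute into (2): p₂ = (60 + 1×280/17) / 6 = 650/51.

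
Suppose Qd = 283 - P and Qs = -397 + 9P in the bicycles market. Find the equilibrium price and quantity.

Set Qd = Qs: 283 - P = -397 + 9P.
680 = 10P, so P* = 68.
Q* = 283 − 1(68) = 215.

P* = 68, Q* = 215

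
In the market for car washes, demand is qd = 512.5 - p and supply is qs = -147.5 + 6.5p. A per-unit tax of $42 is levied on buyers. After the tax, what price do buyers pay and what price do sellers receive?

Pre-tax equilibrium: p* = 88, q* = 424.5.
Tax on buyers shifts demand to qd = 512.5 − 1(p + 42) = 470.5 - p.
470.5 - p = -147.5 + 6.5p gives seller price ps = 82.4; buyers pay pb = 82.4 + 42 = 124.4.
New quantity: q = 512.5 − 1(124.4) = 388.1.

Buyers pay $124.4, sellers receive $82.4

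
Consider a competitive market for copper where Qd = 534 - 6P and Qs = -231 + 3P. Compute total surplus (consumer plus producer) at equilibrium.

Equilibrium: 534 - 6P = -231 + 3P gives P* = 85, Q* = 24.
Demand choke price: P = 89; supply starts at P = 77.
CS = ½(89 − 85)(24) = 48; PS = ½(85 − 77)(24) = 96.

Total surplus = 144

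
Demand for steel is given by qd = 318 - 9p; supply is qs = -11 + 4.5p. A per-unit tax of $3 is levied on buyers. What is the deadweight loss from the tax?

Pre-tax equilibrium: p* = 658/27, q* = 296/3.
Tax on buyers shifts demand to qd = 318 − 9(p + 3) = 291 - 9p.
291 - 9p = -11 + 4.5p gives seller price ps = 604/27; buyers pay pb = 604/27 + 3 = 685/27.
New quantity: q = 318 − 9(685/27) = 269/3.
DWL = ½ × 3 × (296/3 − 269/3) = 13.5.

Deadweight loss = 13.5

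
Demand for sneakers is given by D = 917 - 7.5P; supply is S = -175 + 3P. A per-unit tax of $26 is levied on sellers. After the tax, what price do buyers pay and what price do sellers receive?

Pre-tax equilibrium: P* = 104, Q* = 137.
Tax on sellers shifts supply to S = -175 + 3(P − 26) = -253 + 3P.
917 - 7.5P = -253 + 3P gives buyer price Pb = 780/7; sellers receive Ps = 780/7 − 26 = 598/7.
New quantity: Q = 917 − 7.5(780/7) = 569/7.

Buyers pay 780/7, sellers receive 598/7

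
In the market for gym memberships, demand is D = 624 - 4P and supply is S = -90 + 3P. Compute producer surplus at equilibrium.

Equilibrium: 624 - 4P = -90 + 3P gives P* = 102, Q* = 216.
Supply starts at P = 30 (where S = 0).
PS = ½(102 − 30)(216) = 7776.

Producer surplus = 7776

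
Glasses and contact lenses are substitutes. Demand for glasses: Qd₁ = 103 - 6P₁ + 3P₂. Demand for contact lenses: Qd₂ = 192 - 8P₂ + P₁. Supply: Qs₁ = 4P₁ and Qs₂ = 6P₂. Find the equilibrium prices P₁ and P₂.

Market 1: 103 - 6P₁ + 3P₂ = 4P₁ → 10P₁ - 3P₂ = 103.
Market 2: 14P₂ - P₁ = 192.
Eliminating P₂: 14×(1) + 3×(2) gives 137P₁ = 2018, so P₁ = 2018/137.
Back-substitute into (2): P₂ = (192 + 1×2018/137) / 14 = 2023/137.

P₁ = 2018/137, P₂ = 2023/137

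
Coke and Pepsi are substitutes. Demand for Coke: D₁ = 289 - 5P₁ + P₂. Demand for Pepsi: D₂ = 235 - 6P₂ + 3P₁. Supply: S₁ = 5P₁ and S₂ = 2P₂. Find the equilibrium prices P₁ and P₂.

Market 1: 289 - 5P₁ + P₂ = 5P₁ → 10P₁ - P₂ = 289.
Market 2: 8P₂ - 3P₁ = 235.
Eliminating P₂: 8×(1) + 1×(2) gives 77P₁ = 2547, so P₁ = 2547/77.
Back-substitute into (2): P₂ = (235 + 3×2547/77) / 8 = 3217/77.

P₁ = 2547/77, P₂ = 3217/77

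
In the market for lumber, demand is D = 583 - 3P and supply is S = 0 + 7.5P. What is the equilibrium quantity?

Set D = S: 583 - 3P = 0 + 7.5P.
583 = 10.5P, so P* = 1166/21.
Q* = 583 − 3(1166/21) = 2915/7.

Q* = 2915/7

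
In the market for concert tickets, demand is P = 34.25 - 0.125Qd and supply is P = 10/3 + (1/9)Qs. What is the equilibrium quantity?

Set the two price expressions equal: 34.25 - 0.125Q = 10/3 + (1/9)Q.
371/12 = (17/72)Q, so Q* = 2226/17.
P* = 34.25 − (0.125)(2226/17) = 304/17.

Q* = 2226/17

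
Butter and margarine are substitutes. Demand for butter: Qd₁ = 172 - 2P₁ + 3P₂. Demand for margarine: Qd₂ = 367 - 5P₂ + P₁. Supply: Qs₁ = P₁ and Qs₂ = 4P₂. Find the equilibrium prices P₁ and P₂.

Market 1: 172 - 2P₁ + 3P₂ = P₁ → 3P₁ - 3P₂ = 172.
Market 2: 9P₂ - P₁ = 367.
Eliminating P₂: 9×(1) + 3×(2) gives 24P₁ = 2649, so P₁ = 110.375.
Back-substitute into (2): P₂ = (367 + 1×110.375) / 9 = 1273/24.

P₁ = 110.375, P₂ = 1273/24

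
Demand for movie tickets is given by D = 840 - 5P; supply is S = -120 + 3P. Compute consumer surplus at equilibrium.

Consumer surplus = 5760

Equilibrium: 840 - 5P = -120 + 3P gives P* = 120, Q* = 240.
Demand choke price (D = 0): P = 168.
CS = ½(168 − 120)(240) = 5760.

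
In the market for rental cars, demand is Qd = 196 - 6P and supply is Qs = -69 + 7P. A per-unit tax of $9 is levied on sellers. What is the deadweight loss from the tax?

Pre-tax equilibrium: P* = 265/13, Q* = 958/13.
Tax on sellers shifts supply to Qs = -69 + 7(P − 9) = -132 + 7P.
196 - 6P = -132 + 7P gives buyer price Pb = 328/13; sellers receive Ps = 328/13 − 9 = 211/13.
New quantity: Q = 196 − 6(328/13) = 580/13.
DWL = ½ × 9 × (958/13 − 580/13) = 1701/13.

Deadweight loss = 1701/13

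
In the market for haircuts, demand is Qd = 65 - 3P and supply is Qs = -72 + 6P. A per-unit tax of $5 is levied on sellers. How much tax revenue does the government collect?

Pre-tax equilibrium: P* = 137/9, Q* = 58/3.
Tax on sellers shifts supply to Qs = -72 + 6(P − 5) = -102 + 6P.
65 - 3P = -102 + 6P gives buyer price Pb = 167/9; sellers receive Ps = 167/9 − 5 = 122/9.
New quantity: Q = 65 − 3(167/9) = 28/3.
Revenue = 5 × 28/3 = 140/3.

Tax revenue = 140/3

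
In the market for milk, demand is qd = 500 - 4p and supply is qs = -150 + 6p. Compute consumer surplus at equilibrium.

Equilibrium: 500 - 4p = -150 + 6p gives p* = 65, q* = 240.
Demand choke price (qd = 0): p = 125.
CS = ½(125 − 65)(240) = 7200.

Consumer surplus = 7200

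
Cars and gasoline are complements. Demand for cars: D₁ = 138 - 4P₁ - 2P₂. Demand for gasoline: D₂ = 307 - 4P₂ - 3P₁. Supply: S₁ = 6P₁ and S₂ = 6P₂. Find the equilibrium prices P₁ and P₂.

P₁ = 383/47, P₂ = 1328/47

Market 1: 138 - 4P₁ - 2P₂ = 6P₁ → 10P₁ + 2P₂ = 138.
Market 2: 10P₂ + 3P₁ = 307.
Eliminating P₂: 10×(1) − 2×(2) gives 94P₁ = 766, so P₁ = 383/47.
Back-substitute into (2): P₂ = (307 − 3×383/47) / 10 = 1328/47.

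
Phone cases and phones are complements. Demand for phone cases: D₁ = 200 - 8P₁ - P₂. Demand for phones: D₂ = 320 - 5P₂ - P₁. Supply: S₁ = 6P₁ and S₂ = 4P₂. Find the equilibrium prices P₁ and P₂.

Market 1: 200 - 8P₁ - P₂ = 6P₁ → 14P₁ + P₂ = 200.
Market 2: 9P₂ + P₁ = 320.
Eliminating P₂: 9×(1) − 1×(2) gives 125P₁ = 1480, so P₁ = 11.84.
Back-substitute into (2): P₂ = (320 − 1×11.84) / 9 = 34.24.

P₁ = 11.84, P₂ = 34.24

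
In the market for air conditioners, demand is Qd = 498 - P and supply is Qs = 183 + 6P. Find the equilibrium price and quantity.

P* = 45, Q* = 453

Set Qd = Qs: 498 - P = 183 + 6P.
315 = 7P, so P* = 45.
Q* = 498 − 1(45) = 453.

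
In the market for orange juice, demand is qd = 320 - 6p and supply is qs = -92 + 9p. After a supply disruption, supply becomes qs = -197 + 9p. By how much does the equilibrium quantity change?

Original equilibrium: p* = 412/15, q* = 155.2.
New equilibrium: 320 - 6p = -197 + 9p, so 517 = 15p and p' = 517/15; q' = 320 − 6(517/15) = 113.2.
Change in quantity: 113.2 − 155.2 = -42.

Δq = -42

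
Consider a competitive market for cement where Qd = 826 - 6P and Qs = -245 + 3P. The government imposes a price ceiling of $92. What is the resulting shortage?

Equilibrium price would be P* = 119, so the ceiling at 92 binds.
At P = 92: Qd = 826 − 6(92) = 274, Qs = -245 + 3(92) = 31.
Shortage = 274 − 31 = 243.

Shortage = 243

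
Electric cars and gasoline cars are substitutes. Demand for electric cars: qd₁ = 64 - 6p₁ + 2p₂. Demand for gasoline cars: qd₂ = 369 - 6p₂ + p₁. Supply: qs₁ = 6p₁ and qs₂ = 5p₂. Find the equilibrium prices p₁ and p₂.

p₁ = 721/65, p₂ = 2246/65

Market 1: 64 - 6p₁ + 2p₂ = 6p₁ → 12p₁ - 2p₂ = 64.
Market 2: 11p₂ - p₁ = 369.
Eliminating p₂: 11×(1) + 2×(2) gives 130p₁ = 1442, so p₁ = 721/65.
Back-substitute into (2): p₂ = (369 + 1×721/65) / 11 = 2246/65.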